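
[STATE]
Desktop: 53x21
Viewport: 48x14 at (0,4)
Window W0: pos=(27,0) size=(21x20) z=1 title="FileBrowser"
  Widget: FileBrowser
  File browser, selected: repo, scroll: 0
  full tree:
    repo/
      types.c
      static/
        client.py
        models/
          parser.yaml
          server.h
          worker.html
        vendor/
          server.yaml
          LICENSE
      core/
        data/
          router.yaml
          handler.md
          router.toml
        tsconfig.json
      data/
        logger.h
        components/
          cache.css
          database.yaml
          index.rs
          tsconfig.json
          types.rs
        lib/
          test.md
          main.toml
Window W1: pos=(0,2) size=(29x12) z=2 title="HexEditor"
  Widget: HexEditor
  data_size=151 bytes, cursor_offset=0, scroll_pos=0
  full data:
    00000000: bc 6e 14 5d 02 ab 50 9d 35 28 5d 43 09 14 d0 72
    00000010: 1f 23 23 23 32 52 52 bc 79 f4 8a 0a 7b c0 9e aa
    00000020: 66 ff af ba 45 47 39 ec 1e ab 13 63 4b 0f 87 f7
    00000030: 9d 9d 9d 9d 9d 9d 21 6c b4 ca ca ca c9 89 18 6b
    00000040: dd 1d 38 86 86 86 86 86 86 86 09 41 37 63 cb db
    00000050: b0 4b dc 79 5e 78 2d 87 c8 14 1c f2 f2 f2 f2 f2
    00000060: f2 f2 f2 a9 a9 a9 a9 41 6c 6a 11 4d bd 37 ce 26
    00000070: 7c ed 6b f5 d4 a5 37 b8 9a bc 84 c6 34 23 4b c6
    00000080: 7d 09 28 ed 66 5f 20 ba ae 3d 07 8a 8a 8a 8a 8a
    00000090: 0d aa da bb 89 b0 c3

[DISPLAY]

┠───────────────────────────┨   types.c        ┃
┃00000000  BC 6e 14 5d 02 ab┃   [+] static/    ┃
┃00000010  1f 23 23 23 32 52┃   [+] core/      ┃
┃00000020  66 ff af ba 45 47┃   [+] data/      ┃
┃00000030  9d 9d 9d 9d 9d 9d┃                  ┃
┃00000040  dd 1d 38 86 86 86┃                  ┃
┃00000050  b0 4b dc 79 5e 78┃                  ┃
┃00000060  f2 f2 f2 a9 a9 a9┃                  ┃
┃00000070  7c ed 6b f5 d4 a5┃                  ┃
┗━━━━━━━━━━━━━━━━━━━━━━━━━━━┛                  ┃
                           ┃                   ┃
                           ┃                   ┃
                           ┃                   ┃
                           ┃                   ┃


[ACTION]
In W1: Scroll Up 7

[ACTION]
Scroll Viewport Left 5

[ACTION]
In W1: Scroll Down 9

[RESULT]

┠───────────────────────────┨   types.c        ┃
┃00000090  0d aa da bb 89 b0┃   [+] static/    ┃
┃                           ┃   [+] core/      ┃
┃                           ┃   [+] data/      ┃
┃                           ┃                  ┃
┃                           ┃                  ┃
┃                           ┃                  ┃
┃                           ┃                  ┃
┃                           ┃                  ┃
┗━━━━━━━━━━━━━━━━━━━━━━━━━━━┛                  ┃
                           ┃                   ┃
                           ┃                   ┃
                           ┃                   ┃
                           ┃                   ┃


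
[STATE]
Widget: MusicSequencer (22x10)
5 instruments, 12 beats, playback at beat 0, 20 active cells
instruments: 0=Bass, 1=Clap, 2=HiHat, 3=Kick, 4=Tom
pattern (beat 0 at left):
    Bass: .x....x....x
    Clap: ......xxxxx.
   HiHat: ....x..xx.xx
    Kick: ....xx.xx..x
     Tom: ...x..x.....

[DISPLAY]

      ▼12345678901    
  Bass·█····█····█    
  Clap······█████·    
 HiHat····█··██·██    
  Kick····██·██··█    
   Tom···█··█·····    
                      
                      
                      
                      


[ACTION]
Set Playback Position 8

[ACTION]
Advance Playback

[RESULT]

      012345678▼01    
  Bass·█····█····█    
  Clap······█████·    
 HiHat····█··██·██    
  Kick····██·██··█    
   Tom···█··█·····    
                      
                      
                      
                      


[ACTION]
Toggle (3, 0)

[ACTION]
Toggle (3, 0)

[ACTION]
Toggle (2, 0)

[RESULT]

      012345678▼01    
  Bass·█····█····█    
  Clap······█████·    
 HiHat█···█··██·██    
  Kick····██·██··█    
   Tom···█··█·····    
                      
                      
                      
                      


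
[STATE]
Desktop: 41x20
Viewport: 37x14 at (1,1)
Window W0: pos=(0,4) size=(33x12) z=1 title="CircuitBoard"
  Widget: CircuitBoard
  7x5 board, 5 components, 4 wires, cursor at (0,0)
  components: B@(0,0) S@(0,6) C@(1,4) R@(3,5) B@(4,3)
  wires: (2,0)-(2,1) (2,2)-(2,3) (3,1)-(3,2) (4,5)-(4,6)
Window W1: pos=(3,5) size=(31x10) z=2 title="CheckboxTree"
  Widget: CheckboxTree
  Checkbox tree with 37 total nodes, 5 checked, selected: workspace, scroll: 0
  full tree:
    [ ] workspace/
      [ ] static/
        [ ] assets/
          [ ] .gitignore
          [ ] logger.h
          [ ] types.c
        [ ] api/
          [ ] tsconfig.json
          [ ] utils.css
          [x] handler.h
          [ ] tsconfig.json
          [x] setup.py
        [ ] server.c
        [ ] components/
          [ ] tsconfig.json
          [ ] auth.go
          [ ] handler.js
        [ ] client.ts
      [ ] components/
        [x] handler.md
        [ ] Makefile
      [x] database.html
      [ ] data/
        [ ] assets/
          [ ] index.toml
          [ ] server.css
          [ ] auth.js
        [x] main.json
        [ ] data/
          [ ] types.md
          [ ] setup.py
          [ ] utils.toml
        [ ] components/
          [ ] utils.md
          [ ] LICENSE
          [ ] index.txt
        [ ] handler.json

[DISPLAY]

                                     
                                     
                                     
━━━━━━━━━━━━━━━━━━━━━━━━━━━━━━━┓     
 C┏━━━━━━━━━━━━━━━━━━━━━━━━━━━━━┓    
──┃ CheckboxTree                ┃    
  ┠─────────────────────────────┨    
0 ┃>[-] workspace/              ┃    
  ┃   [-] static/               ┃    
1 ┃     [ ] assets/             ┃    
  ┃       [ ] .gitignore        ┃    
2 ┃       [ ] logger.h          ┃    
  ┃       [ ] types.c           ┃    
3 ┗━━━━━━━━━━━━━━━━━━━━━━━━━━━━━┛    


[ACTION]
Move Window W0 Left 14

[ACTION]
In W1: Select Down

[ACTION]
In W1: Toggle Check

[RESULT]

                                     
                                     
                                     
━━━━━━━━━━━━━━━━━━━━━━━━━━━━━━━┓     
 C┏━━━━━━━━━━━━━━━━━━━━━━━━━━━━━┓    
──┃ CheckboxTree                ┃    
  ┠─────────────────────────────┨    
0 ┃ [-] workspace/              ┃    
  ┃>  [x] static/               ┃    
1 ┃     [x] assets/             ┃    
  ┃       [x] .gitignore        ┃    
2 ┃       [x] logger.h          ┃    
  ┃       [x] types.c           ┃    
3 ┗━━━━━━━━━━━━━━━━━━━━━━━━━━━━━┛    


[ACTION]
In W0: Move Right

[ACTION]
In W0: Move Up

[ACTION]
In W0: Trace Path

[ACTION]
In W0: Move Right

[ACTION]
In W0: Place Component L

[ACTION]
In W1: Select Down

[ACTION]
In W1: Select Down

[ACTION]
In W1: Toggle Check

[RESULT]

                                     
                                     
                                     
━━━━━━━━━━━━━━━━━━━━━━━━━━━━━━━┓     
 C┏━━━━━━━━━━━━━━━━━━━━━━━━━━━━━┓    
──┃ CheckboxTree                ┃    
  ┠─────────────────────────────┨    
0 ┃ [-] workspace/              ┃    
  ┃   [-] static/               ┃    
1 ┃     [-] assets/             ┃    
  ┃>      [ ] .gitignore        ┃    
2 ┃       [x] logger.h          ┃    
  ┃       [x] types.c           ┃    
3 ┗━━━━━━━━━━━━━━━━━━━━━━━━━━━━━┛    


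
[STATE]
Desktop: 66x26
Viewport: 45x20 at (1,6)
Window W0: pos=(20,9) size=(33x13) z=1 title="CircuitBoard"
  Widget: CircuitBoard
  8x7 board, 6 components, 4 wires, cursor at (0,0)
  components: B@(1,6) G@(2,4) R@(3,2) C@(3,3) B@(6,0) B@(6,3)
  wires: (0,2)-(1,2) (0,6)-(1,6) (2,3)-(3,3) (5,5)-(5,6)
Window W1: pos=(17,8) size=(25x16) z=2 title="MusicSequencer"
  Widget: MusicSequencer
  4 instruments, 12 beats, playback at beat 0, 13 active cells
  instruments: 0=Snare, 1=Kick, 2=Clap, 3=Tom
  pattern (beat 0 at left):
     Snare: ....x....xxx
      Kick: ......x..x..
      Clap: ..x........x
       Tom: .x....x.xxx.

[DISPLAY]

                                             
                                             
                ┏━━━━━━━━━━━━━━━━━━━━━━━┓    
                ┃ MusicSequencer        ┃━━━━
                ┠───────────────────────┨    
                ┃      ▼12345678901     ┃────
                ┃ Snare····█····███     ┃    
                ┃  Kick······█··█··     ┃    
                ┃  Clap··█········█     ┃    
                ┃   Tom·█····█·███·     ┃    
                ┃                       ┃    
                ┃                       ┃    
                ┃                       ┃    
                ┃                       ┃    
                ┃                       ┃    
                ┃                       ┃━━━━
                ┃                       ┃    
                ┗━━━━━━━━━━━━━━━━━━━━━━━┛    
                                             
                                             


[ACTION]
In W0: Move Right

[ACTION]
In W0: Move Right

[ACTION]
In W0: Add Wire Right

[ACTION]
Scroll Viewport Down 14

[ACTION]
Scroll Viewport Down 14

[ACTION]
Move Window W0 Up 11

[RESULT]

                   ┃1           ·            
                   ┃                         
                ┏━━━━━━━━━━━━━━━━━━━━━━━┓    
                ┃ MusicSequencer        ┃    
                ┠───────────────────────┨    
                ┃      ▼12345678901     ┃    
                ┃ Snare····█····███     ┃━━━━
                ┃  Kick······█··█··     ┃    
                ┃  Clap··█········█     ┃    
                ┃   Tom·█····█·███·     ┃    
                ┃                       ┃    
                ┃                       ┃    
                ┃                       ┃    
                ┃                       ┃    
                ┃                       ┃    
                ┃                       ┃    
                ┃                       ┃    
                ┗━━━━━━━━━━━━━━━━━━━━━━━┛    
                                             
                                             


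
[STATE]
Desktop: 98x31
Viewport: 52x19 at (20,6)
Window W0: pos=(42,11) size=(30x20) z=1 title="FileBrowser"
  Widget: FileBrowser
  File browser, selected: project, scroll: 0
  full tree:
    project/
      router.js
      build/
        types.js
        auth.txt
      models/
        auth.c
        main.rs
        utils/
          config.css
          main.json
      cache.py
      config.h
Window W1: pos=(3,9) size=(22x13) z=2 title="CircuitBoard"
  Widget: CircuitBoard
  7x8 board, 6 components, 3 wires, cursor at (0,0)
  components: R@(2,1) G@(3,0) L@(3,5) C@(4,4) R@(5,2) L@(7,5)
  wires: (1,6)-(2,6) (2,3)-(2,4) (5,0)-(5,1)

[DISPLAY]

                                                    
                                                    
                                                    
━━━━┓                                               
    ┃                                               
────┨                 ┏━━━━━━━━━━━━━━━━━━━━━━━━━━━━┓
    ┃                 ┃ FileBrowser                ┃
    ┃                 ┠────────────────────────────┨
    ┃                 ┃> [-] project/              ┃
    ┃                 ┃    router.js               ┃
    ┃                 ┃    [+] build/              ┃
· ─ ┃                 ┃    [+] models/             ┃
    ┃                 ┃    cache.py                ┃
    ┃                 ┃    config.h                ┃
    ┃                 ┃                            ┃
━━━━┛                 ┃                            ┃
                      ┃                            ┃
                      ┃                            ┃
                      ┃                            ┃


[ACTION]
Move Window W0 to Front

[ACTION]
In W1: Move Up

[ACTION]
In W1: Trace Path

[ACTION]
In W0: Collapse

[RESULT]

                                                    
                                                    
                                                    
━━━━┓                                               
    ┃                                               
────┨                 ┏━━━━━━━━━━━━━━━━━━━━━━━━━━━━┓
    ┃                 ┃ FileBrowser                ┃
    ┃                 ┠────────────────────────────┨
    ┃                 ┃> [+] project/              ┃
    ┃                 ┃                            ┃
    ┃                 ┃                            ┃
· ─ ┃                 ┃                            ┃
    ┃                 ┃                            ┃
    ┃                 ┃                            ┃
    ┃                 ┃                            ┃
━━━━┛                 ┃                            ┃
                      ┃                            ┃
                      ┃                            ┃
                      ┃                            ┃


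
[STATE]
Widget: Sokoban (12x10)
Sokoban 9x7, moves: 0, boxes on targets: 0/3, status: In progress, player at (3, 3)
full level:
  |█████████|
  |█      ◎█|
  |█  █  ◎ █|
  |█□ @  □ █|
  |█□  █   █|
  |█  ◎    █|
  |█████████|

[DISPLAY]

█████████   
█      ◎█   
█  █  ◎ █   
█□ @  □ █   
█□  █   █   
█  ◎    █   
█████████   
Moves: 0  0/
            
            


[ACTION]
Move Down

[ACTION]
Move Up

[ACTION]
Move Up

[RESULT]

█████████   
█      ◎█   
█  █  ◎ █   
█□ @  □ █   
█□  █   █   
█  ◎    █   
█████████   
Moves: 2  0/
            
            


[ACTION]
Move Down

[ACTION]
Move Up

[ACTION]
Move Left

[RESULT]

█████████   
█      ◎█   
█  █  ◎ █   
█□@   □ █   
█□  █   █   
█  ◎    █   
█████████   
Moves: 5  0/
            
            


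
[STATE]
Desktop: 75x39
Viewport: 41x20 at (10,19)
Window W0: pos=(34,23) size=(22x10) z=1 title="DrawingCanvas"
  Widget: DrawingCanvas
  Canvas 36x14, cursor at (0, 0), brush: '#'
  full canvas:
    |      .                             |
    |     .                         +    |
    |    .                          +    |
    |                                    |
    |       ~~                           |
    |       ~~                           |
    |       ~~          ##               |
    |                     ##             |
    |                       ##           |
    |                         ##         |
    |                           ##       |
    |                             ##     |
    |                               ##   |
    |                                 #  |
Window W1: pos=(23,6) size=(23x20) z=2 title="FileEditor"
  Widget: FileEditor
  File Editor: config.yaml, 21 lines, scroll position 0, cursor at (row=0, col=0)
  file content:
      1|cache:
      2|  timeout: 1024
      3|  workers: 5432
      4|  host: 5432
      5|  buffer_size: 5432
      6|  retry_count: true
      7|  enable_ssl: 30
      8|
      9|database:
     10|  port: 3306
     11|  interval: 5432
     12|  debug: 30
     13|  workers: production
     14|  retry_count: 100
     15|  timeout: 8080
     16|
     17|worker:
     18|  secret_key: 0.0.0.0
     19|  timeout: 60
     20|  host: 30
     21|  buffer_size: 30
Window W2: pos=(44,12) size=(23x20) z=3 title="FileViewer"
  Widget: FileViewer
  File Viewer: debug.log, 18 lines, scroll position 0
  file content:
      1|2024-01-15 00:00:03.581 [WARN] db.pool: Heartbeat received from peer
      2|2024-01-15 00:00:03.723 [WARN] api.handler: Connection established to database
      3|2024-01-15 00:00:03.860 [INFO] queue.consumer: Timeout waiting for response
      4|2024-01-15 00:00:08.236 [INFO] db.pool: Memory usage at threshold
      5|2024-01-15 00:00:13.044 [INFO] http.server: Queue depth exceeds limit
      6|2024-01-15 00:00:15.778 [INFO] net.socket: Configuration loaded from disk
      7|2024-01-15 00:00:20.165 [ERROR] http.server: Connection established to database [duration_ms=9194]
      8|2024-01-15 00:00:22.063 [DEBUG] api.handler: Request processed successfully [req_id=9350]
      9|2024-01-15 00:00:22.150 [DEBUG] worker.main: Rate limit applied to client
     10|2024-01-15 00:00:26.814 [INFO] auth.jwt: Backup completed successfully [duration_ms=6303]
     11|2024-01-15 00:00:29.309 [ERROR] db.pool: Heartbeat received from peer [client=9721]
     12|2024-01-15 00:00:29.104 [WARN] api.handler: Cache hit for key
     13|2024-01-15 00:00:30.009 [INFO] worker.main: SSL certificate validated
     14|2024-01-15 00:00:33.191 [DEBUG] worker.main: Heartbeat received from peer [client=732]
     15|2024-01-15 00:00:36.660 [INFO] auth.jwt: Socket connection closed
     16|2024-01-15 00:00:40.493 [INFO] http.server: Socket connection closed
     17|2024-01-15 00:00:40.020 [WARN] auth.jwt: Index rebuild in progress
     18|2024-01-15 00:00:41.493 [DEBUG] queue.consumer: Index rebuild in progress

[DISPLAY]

             ┃  interval: 5432    ┃2024-0
             ┃  debug: 30         ┃2024-0
             ┃  workers: productio┃2024-0
             ┃  retry_count: 100  ┃2024-0
             ┃  timeout: 8080     ┃2024-0
             ┃                    ┃2024-0
             ┗━━━━━━━━━━━━━━━━━━━━┃2024-0
                        ┃+     .  ┃2024-0
                        ┃     .   ┃2024-0
                        ┃    .    ┃2024-0
                        ┃         ┃2024-0
                        ┃       ~~┃2024-0
                        ┃       ~~┗━━━━━━
                        ┗━━━━━━━━━━━━━━━━
                                         
                                         
                                         
                                         
                                         
                                         


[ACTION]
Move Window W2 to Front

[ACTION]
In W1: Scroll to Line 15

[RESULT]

             ┃                    ┃2024-0
             ┃worker:             ┃2024-0
             ┃  secret_key: 0.0.0.┃2024-0
             ┃  timeout: 60       ┃2024-0
             ┃  host: 30          ┃2024-0
             ┃  buffer_size: 30   ┃2024-0
             ┗━━━━━━━━━━━━━━━━━━━━┃2024-0
                        ┃+     .  ┃2024-0
                        ┃     .   ┃2024-0
                        ┃    .    ┃2024-0
                        ┃         ┃2024-0
                        ┃       ~~┃2024-0
                        ┃       ~~┗━━━━━━
                        ┗━━━━━━━━━━━━━━━━
                                         
                                         
                                         
                                         
                                         
                                         


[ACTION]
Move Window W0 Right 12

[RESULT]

             ┃                    ┃2024-0
             ┃worker:             ┃2024-0
             ┃  secret_key: 0.0.0.┃2024-0
             ┃  timeout: 60       ┃2024-0
             ┃  host: 30          ┃2024-0
             ┃  buffer_size: 30   ┃2024-0
             ┗━━━━━━━━━━━━━━━━━━━━┃2024-0
                                  ┃2024-0
                                  ┃2024-0
                                  ┃2024-0
                                  ┃2024-0
                                  ┃2024-0
                                  ┗━━━━━━
                                    ┗━━━━
                                         
                                         
                                         
                                         
                                         
                                         


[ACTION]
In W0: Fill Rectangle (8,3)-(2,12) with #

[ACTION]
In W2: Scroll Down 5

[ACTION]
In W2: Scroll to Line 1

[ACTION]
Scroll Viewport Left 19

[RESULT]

                       ┃                 
                       ┃worker:          
                       ┃  secret_key: 0.0
                       ┃  timeout: 60    
                       ┃  host: 30       
                       ┃  buffer_size: 30
                       ┗━━━━━━━━━━━━━━━━━
                                         
                                         
                                         
                                         
                                         
                                         
                                         
                                         
                                         
                                         
                                         
                                         
                                         


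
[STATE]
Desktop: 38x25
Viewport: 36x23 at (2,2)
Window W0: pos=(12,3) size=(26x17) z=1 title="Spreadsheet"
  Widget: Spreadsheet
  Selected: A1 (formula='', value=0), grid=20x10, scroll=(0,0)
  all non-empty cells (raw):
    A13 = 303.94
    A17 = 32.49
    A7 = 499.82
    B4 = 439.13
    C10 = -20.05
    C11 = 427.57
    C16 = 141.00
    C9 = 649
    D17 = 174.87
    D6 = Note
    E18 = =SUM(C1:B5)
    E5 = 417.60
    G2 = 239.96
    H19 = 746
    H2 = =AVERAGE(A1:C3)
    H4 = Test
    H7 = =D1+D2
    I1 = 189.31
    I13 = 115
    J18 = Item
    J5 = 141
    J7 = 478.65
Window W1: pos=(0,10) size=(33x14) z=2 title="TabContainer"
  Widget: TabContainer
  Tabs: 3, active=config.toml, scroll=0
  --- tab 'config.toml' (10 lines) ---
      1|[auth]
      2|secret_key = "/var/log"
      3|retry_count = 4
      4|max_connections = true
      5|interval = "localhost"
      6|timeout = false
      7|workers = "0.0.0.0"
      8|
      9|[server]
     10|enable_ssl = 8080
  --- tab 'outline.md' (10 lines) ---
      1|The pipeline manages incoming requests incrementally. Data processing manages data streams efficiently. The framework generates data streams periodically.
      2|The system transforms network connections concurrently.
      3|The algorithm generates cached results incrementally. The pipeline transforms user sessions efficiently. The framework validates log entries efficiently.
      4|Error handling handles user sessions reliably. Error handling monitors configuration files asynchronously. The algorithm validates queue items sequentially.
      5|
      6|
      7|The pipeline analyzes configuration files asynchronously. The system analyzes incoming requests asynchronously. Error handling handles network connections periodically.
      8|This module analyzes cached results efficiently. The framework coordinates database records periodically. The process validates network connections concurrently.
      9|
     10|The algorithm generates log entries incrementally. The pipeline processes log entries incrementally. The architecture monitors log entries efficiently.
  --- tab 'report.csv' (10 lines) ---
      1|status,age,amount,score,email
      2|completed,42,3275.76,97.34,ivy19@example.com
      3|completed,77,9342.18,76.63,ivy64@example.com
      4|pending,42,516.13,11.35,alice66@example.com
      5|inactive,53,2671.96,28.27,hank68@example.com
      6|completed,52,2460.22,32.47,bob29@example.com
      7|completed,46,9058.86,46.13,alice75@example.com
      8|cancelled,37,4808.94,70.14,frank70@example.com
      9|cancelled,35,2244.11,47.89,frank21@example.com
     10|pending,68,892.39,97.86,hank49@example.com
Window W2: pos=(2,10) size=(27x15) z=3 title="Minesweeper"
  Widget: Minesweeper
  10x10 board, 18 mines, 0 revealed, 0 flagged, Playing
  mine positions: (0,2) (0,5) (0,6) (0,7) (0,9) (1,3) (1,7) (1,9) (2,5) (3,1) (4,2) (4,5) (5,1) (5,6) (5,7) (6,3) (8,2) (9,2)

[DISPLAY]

                                    
          ┏━━━━━━━━━━━━━━━━━━━━━━━━┓
          ┃ Spreadsheet            ┃
          ┠────────────────────────┨
          ┃A1:                     ┃
          ┃       A       B       C┃
          ┃------------------------┃
          ┃  1      [0]       0    ┃
┏━━━━━━━━━━━━━━━━━━━━━━━━━┓━━━┓    ┃
┃ Minesweeper             ┃   ┃    ┃
┠─────────────────────────┨───┨    ┃
┃■■■■■■■■■■               ┃rep┃    ┃
┃■■■■■■■■■■               ┃───┃    ┃
┃■■■■■■■■■■               ┃   ┃    ┃
┃■■■■■■■■■■               ┃   ┃    ┃
┃■■■■■■■■■■               ┃   ┃    ┃
┃■■■■■■■■■■               ┃   ┃  -2┃
┃■■■■■■■■■■               ┃   ┃━━━━┛
┃■■■■■■■■■■               ┃   ┃     
┃■■■■■■■■■■               ┃   ┃     
┃■■■■■■■■■■               ┃   ┃     
┃                         ┃━━━┛     
┗━━━━━━━━━━━━━━━━━━━━━━━━━┛         


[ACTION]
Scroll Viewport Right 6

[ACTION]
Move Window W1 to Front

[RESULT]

                                    
          ┏━━━━━━━━━━━━━━━━━━━━━━━━┓
          ┃ Spreadsheet            ┃
          ┠────────────────────────┨
          ┃A1:                     ┃
          ┃       A       B       C┃
          ┃------------------------┃
          ┃  1      [0]       0    ┃
━━━━━━━━━━━━━━━━━━━━━━━━━━━━━━┓    ┃
TabContainer                  ┃    ┃
──────────────────────────────┨    ┃
config.toml]│ outline.md │ rep┃    ┃
──────────────────────────────┃    ┃
auth]                         ┃    ┃
ecret_key = "/var/log"        ┃    ┃
etry_count = 4                ┃    ┃
ax_connections = true         ┃  -2┃
nterval = "localhost"         ┃━━━━┛
imeout = false                ┃     
orkers = "0.0.0.0"            ┃     
                              ┃     
━━━━━━━━━━━━━━━━━━━━━━━━━━━━━━┛     
┗━━━━━━━━━━━━━━━━━━━━━━━━━┛         


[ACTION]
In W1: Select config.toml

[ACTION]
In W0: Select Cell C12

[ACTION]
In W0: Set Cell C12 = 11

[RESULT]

                                    
          ┏━━━━━━━━━━━━━━━━━━━━━━━━┓
          ┃ Spreadsheet            ┃
          ┠────────────────────────┨
          ┃C12: 11                 ┃
          ┃       A       B       C┃
          ┃------------------------┃
          ┃  1        0       0    ┃
━━━━━━━━━━━━━━━━━━━━━━━━━━━━━━┓    ┃
TabContainer                  ┃    ┃
──────────────────────────────┨    ┃
config.toml]│ outline.md │ rep┃    ┃
──────────────────────────────┃    ┃
auth]                         ┃    ┃
ecret_key = "/var/log"        ┃    ┃
etry_count = 4                ┃    ┃
ax_connections = true         ┃  -2┃
nterval = "localhost"         ┃━━━━┛
imeout = false                ┃     
orkers = "0.0.0.0"            ┃     
                              ┃     
━━━━━━━━━━━━━━━━━━━━━━━━━━━━━━┛     
┗━━━━━━━━━━━━━━━━━━━━━━━━━┛         


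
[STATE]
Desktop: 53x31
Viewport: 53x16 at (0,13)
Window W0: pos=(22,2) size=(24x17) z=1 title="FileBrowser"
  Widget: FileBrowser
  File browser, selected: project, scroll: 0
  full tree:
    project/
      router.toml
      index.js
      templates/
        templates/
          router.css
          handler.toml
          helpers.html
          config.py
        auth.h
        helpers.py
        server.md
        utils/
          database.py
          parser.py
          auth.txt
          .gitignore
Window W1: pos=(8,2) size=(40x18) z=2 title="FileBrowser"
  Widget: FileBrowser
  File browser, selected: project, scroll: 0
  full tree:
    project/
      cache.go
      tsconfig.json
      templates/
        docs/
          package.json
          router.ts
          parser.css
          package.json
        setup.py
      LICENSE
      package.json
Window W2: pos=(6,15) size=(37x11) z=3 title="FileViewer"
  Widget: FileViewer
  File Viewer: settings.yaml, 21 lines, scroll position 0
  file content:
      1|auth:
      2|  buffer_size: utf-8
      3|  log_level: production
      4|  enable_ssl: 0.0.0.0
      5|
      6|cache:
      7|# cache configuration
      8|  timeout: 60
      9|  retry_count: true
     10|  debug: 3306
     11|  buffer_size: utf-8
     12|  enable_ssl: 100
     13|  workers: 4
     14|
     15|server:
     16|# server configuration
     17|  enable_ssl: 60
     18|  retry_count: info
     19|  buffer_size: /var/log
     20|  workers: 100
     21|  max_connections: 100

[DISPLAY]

        ┃                                      ┃     
        ┃                                      ┃     
      ┏━━━━━━━━━━━━━━━━━━━━━━━━━━━━━━━━━━━┓    ┃     
      ┃ FileViewer                        ┃    ┃     
      ┠───────────────────────────────────┨    ┃     
      ┃auth:                             ▲┃    ┃     
      ┃  buffer_size: utf-8              █┃━━━━┛     
      ┃  log_level: production           ░┃          
      ┃  enable_ssl: 0.0.0.0             ░┃          
      ┃                                  ░┃          
      ┃cache:                            ░┃          
      ┃# cache configuration             ▼┃          
      ┗━━━━━━━━━━━━━━━━━━━━━━━━━━━━━━━━━━━┛          
                                                     
                                                     
                                                     


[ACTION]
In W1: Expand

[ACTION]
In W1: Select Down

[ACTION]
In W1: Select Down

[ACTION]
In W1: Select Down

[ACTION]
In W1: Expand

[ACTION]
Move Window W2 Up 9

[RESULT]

      ┃                                  ░┃    ┃     
      ┃cache:                            ░┃    ┃     
      ┃# cache configuration             ▼┃    ┃     
      ┗━━━━━━━━━━━━━━━━━━━━━━━━━━━━━━━━━━━┛    ┃     
        ┃                                      ┃     
        ┃                                      ┃     
        ┗━━━━━━━━━━━━━━━━━━━━━━━━━━━━━━━━━━━━━━┛     
                                                     
                                                     
                                                     
                                                     
                                                     
                                                     
                                                     
                                                     
                                                     


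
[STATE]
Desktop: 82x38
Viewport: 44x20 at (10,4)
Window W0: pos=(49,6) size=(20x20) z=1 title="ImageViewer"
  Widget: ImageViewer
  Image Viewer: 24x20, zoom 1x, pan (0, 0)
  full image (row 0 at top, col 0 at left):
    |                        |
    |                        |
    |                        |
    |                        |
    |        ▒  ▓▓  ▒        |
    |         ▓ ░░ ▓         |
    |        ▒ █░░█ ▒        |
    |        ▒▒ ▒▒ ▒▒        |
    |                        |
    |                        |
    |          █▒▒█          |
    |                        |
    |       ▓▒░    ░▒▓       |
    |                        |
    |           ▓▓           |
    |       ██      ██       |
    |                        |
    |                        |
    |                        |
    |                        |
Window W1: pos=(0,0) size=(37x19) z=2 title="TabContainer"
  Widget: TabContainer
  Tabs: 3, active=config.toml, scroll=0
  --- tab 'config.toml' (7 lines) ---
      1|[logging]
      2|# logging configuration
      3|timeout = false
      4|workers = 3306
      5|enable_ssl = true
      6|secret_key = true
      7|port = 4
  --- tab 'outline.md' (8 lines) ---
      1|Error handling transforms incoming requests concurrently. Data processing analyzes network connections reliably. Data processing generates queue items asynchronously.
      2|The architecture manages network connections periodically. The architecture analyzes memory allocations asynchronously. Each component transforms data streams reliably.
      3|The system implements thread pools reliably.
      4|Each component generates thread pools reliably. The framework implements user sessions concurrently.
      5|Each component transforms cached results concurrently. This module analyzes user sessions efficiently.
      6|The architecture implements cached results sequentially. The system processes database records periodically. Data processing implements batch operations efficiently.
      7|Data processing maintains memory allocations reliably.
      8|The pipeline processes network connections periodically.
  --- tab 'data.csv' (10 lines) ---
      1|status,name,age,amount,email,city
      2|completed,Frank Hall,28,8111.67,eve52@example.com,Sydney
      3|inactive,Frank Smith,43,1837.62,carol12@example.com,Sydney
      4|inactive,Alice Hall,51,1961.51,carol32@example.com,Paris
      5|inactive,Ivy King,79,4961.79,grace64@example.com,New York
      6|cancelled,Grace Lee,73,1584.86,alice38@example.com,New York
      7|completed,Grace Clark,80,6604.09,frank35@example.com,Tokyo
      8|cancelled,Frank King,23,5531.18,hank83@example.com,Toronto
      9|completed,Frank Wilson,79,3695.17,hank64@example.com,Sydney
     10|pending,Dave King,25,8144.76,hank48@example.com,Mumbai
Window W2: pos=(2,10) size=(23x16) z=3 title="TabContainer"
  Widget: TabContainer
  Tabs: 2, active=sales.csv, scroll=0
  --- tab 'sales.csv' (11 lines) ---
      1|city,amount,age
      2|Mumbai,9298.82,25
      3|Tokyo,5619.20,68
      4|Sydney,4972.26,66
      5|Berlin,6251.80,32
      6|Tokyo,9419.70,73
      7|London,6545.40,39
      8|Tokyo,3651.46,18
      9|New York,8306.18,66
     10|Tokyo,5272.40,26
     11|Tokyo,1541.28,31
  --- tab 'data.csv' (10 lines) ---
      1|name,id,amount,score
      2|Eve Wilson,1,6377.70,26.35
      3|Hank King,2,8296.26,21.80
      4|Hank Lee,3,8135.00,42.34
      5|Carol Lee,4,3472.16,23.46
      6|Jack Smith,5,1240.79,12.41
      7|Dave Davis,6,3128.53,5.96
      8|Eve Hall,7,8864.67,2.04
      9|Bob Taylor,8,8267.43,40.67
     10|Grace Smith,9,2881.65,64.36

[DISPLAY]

──────────────────────────┃                 
                          ┃                 
 configuration            ┃            ┏━━━━
 false                    ┃            ┃ Ima
 3306                     ┃            ┠────
l = true                  ┃            ┃    
━━━━━━━━━━━━━━┓           ┃            ┃    
tainer        ┃           ┃            ┃    
──────────────┨           ┃            ┃    
csv]│ data.csv┃           ┃            ┃    
──────────────┃           ┃            ┃    
ount,age      ┃           ┃            ┃    
9298.82,25    ┃           ┃            ┃    
619.20,68     ┃           ┃            ┃    
4972.26,66    ┃━━━━━━━━━━━┛            ┃    
6251.80,32    ┃                        ┃    
419.70,73     ┃                        ┃    
6545.40,39    ┃                        ┃    
651.46,18     ┃                        ┃    
k,8306.18,66  ┃                        ┃    


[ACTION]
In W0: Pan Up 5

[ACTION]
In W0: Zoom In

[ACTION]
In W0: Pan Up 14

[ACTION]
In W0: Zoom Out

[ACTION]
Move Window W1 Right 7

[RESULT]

─────────────────────────────────┃          
ogging]                          ┃          
logging configuration            ┃     ┏━━━━
meout = false                    ┃     ┃ Ima
rkers = 3306                     ┃     ┠────
able_ssl = true                  ┃     ┃    
━━━━━━━━━━━━━━┓                  ┃     ┃    
tainer        ┃                  ┃     ┃    
──────────────┨                  ┃     ┃    
csv]│ data.csv┃                  ┃     ┃    
──────────────┃                  ┃     ┃    
ount,age      ┃                  ┃     ┃    
9298.82,25    ┃                  ┃     ┃    
619.20,68     ┃                  ┃     ┃    
4972.26,66    ┃━━━━━━━━━━━━━━━━━━┛     ┃    
6251.80,32    ┃                        ┃    
419.70,73     ┃                        ┃    
6545.40,39    ┃                        ┃    
651.46,18     ┃                        ┃    
k,8306.18,66  ┃                        ┃    
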